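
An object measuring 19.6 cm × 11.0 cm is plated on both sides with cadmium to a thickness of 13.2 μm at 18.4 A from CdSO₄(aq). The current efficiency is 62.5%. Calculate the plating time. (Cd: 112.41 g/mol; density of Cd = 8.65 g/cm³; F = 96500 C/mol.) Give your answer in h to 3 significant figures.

0.204 h

Plated area = 2 × 19.6 × 11.0 = 431.2 cm²
Volume = 431.2 × 13.2×10⁻⁴ cm = 0.5692 cm³
m(Cd) = 0.5692 × 8.65 = 4.924 g
n(Cd) = 4.924 / 112.41 = 0.04380 mol; n(e⁻) = 2 × 0.04380 = 0.08760 mol
Q = 0.08760 × 96500 / 0.625 = 13530 C
t = 13530 / 18.4 = 735.3 s = 0.204 h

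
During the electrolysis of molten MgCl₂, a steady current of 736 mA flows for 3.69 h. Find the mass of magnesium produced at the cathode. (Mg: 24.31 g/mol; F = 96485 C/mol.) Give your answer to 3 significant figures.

1.23 g

Charge passed = 0.736 × 13284 = 9777 C
Moles of electrons = 9777 / 96485 = 0.1013 mol
Mg²⁺ + 2e⁻ → Mg, so n(Mg) = 0.1013 / 2 = 0.05065 mol
m = 0.05065 × 24.31 = 1.23 g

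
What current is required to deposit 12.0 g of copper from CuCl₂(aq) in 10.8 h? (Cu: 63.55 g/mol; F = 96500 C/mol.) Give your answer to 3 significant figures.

0.937 A

n(Cu) = 12.0 / 63.55 = 0.1888 mol
Cu²⁺ + 2e⁻ → Cu, so n(e⁻) = 2 × 0.1888 = 0.3776 mol
Q = 0.3776 × 96500 = 36440 C
I = Q / t = 36440 / 38880 s = 0.937 A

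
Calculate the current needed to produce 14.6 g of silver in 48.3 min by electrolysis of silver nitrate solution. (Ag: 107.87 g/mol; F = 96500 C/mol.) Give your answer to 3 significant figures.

4.51 A

n(Ag) = 14.6 / 107.87 = 0.1353 mol
Ag⁺ + e⁻ → Ag, so n(e⁻) = 0.1353 mol
Q = 0.1353 × 96500 = 13060 C
I = Q / t = 13060 / 2898 s = 4.51 A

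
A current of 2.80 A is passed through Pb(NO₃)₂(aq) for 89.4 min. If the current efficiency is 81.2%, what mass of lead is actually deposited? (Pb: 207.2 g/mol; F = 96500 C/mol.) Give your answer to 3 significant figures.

Q = 2.80 × 5364 = 15020 C
n(e⁻) = 15020 / 96500 = 0.1556 mol
Pb²⁺ + 2e⁻ → Pb, so theoretical m(Pb) = 0.07780 × 207.2 = 16.12 g
Actual mass = 81.2% × 16.12 = 13.1 g

13.1 g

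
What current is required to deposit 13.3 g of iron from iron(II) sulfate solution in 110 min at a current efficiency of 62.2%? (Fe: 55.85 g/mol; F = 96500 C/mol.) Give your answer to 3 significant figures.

n(Fe) = 13.3 / 55.85 = 0.2381 mol
Fe²⁺ + 2e⁻ → Fe, so n(e⁻) = 2 × 0.2381 = 0.4762 mol
Q = 0.4762 × 96500 / 0.622 = 73880 C
I = Q / t = 73880 / 6600 s = 11.2 A

11.2 A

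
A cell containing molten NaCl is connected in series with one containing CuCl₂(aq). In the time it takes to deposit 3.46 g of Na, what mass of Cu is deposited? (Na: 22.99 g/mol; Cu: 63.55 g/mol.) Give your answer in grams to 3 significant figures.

n(Na) = 3.46 / 22.99 = 0.1505 mol
Na⁺ + e⁻ → Na, so n(e⁻) = 0.1505 mol
Same current for the same time ⇒ same n(e⁻) = 0.1505 mol in both cells.
Cu²⁺ + 2e⁻ → Cu, so n(Cu) = 0.1505 / 2 = 0.07525 mol
m(Cu) = 0.07525 × 63.55 = 4.78 g

4.78 g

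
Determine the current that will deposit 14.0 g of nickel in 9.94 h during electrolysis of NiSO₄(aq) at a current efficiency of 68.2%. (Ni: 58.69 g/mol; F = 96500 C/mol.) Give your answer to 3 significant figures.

1.89 A

n(Ni) = 14.0 / 58.69 = 0.2385 mol
Ni²⁺ + 2e⁻ → Ni, so n(e⁻) = 2 × 0.2385 = 0.4770 mol
Q = 0.4770 × 96500 / 0.682 = 67490 C
I = Q / t = 67490 / 35784 s = 1.89 A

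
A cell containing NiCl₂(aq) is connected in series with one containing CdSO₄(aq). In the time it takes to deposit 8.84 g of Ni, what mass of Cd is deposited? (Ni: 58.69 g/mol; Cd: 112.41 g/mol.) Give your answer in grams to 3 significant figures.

16.9 g

n(Ni) = 8.84 / 58.69 = 0.1506 mol
Ni²⁺ + 2e⁻ → Ni, so n(e⁻) = 2 × 0.1506 = 0.3012 mol
In series, the same 0.3012 mol of electrons flows through the second cell.
Cd²⁺ + 2e⁻ → Cd, so n(Cd) = 0.3012 / 2 = 0.1506 mol
m(Cd) = 0.1506 × 112.41 = 16.9 g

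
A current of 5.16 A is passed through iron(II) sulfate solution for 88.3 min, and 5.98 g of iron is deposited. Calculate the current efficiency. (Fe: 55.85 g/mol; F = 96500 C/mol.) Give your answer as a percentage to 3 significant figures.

Q = 5.16 × 5298 = 27340 C
n(e⁻) = 27340 / 96500 = 0.2833 mol
Fe²⁺ + 2e⁻ → Fe, so theoretical n(Fe) = 0.1417 mol → 7.914 g
Efficiency = 5.98 / 7.914 = 0.7556 = 75.6%

75.6%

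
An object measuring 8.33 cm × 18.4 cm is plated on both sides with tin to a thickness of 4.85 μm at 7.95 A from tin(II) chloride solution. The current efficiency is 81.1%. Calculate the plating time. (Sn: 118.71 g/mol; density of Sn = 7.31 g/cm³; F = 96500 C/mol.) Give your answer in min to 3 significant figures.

Plated area = 2 × 8.33 × 18.4 = 306.5 cm²
Volume = 306.5 × 4.85×10⁻⁴ cm = 0.1487 cm³
m(Sn) = 0.1487 × 7.31 = 1.087 g
n(Sn) = 1.087 / 118.71 = 0.009157 mol; n(e⁻) = 2 × 0.009157 = 0.01831 mol
Q = 0.01831 × 96500 / 0.811 = 2179 C
t = 2179 / 7.95 = 274.1 s = 4.57 min

4.57 min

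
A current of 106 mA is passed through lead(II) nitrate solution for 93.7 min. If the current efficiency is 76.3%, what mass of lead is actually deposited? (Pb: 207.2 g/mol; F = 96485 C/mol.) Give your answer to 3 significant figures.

Q = 0.106 × 5622 = 595.9 C
n(e⁻) = 595.9 / 96485 = 0.006176 mol
Pb²⁺ + 2e⁻ → Pb, so theoretical m(Pb) = 0.003088 × 207.2 = 0.6398 g
Actual mass = 76.3% × 0.6398 = 0.488 g

0.488 g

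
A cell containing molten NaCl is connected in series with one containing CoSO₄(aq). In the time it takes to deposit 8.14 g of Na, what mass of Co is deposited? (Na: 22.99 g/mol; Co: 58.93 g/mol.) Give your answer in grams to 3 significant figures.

10.4 g

n(Na) = 8.14 / 22.99 = 0.3541 mol
Na⁺ + e⁻ → Na, so n(e⁻) = 0.3541 mol
The cells are in series, so the same charge (and hence the same n(e⁻) = 0.3541 mol) passes through both.
Co²⁺ + 2e⁻ → Co, so n(Co) = 0.3541 / 2 = 0.1771 mol
m(Co) = 0.1771 × 58.93 = 10.4 g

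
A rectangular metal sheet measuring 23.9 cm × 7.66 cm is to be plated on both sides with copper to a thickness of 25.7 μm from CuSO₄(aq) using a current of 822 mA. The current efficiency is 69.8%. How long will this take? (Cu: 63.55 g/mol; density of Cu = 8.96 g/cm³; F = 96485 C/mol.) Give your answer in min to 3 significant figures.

744 min

Plated area = 2 × 23.9 × 7.66 = 366.1 cm²
Volume = 366.1 × 25.7×10⁻⁴ cm = 0.9409 cm³
m(Cu) = 0.9409 × 8.96 = 8.430 g
n(Cu) = 8.430 / 63.55 = 0.1327 mol; n(e⁻) = 2 × 0.1327 = 0.2654 mol
Q = 0.2654 × 96485 / 0.698 = 36690 C
t = 36690 / 0.822 = 44640 s = 744 min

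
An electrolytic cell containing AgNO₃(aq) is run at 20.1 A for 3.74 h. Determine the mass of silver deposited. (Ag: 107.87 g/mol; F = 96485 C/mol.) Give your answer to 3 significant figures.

303 g

Q = It = 20.1 × 13464 = 2.706×10^5 C
Moles of electrons = 2.706×10^5 / 96485 = 2.805 mol
Ag⁺ + e⁻ → Ag, so n(Ag) = 2.805 mol
m = 2.805 × 107.87 = 303 g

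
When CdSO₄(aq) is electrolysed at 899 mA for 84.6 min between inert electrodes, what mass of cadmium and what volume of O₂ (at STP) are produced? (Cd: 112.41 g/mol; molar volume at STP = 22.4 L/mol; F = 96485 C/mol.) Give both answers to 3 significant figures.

2.66 g Cd; 0.265 L O₂

Q = 0.899 × 5076 = 4563 C; n(e⁻) = 4563 / 96485 = 0.04729 mol
Cathode: Cd²⁺ + 2e⁻ → Cd → n(Cd) = 0.04729/2 = 0.02365 mol → 2.66 g
Anode: 2H₂O → O₂ + 4H⁺ + 4e⁻ → n(O₂) = 0.04729/4 = 0.01182 mol → 0.265 L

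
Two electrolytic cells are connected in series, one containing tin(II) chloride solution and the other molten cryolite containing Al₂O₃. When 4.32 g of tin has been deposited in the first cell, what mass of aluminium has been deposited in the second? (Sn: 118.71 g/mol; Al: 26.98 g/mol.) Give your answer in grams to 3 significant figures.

n(Sn) = 4.32 / 118.71 = 0.03639 mol
Sn²⁺ + 2e⁻ → Sn, so n(e⁻) = 2 × 0.03639 = 0.07278 mol
The cells are in series, so the same charge (and hence the same n(e⁻) = 0.07278 mol) passes through both.
Al³⁺ + 3e⁻ → Al, so n(Al) = 0.07278 / 3 = 0.02426 mol
m(Al) = 0.02426 × 26.98 = 0.655 g

0.655 g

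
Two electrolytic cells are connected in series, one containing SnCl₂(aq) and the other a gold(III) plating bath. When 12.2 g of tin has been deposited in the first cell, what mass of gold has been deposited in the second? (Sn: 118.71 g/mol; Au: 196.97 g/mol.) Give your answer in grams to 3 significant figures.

n(Sn) = 12.2 / 118.71 = 0.1028 mol
Sn²⁺ + 2e⁻ → Sn, so n(e⁻) = 2 × 0.1028 = 0.2056 mol
Since the cells are in series, n(e⁻) in the Au cell is also 0.2056 mol.
Au³⁺ + 3e⁻ → Au, so n(Au) = 0.2056 / 3 = 0.06853 mol
m(Au) = 0.06853 × 196.97 = 13.5 g

13.5 g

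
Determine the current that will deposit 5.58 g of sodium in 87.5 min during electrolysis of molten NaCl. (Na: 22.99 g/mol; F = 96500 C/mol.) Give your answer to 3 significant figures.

4.46 A

n(Na) = 5.58 / 22.99 = 0.2427 mol
Na⁺ + e⁻ → Na, so n(e⁻) = 0.2427 mol
Q = 0.2427 × 96500 = 23420 C
I = Q / t = 23420 / 5250 s = 4.46 A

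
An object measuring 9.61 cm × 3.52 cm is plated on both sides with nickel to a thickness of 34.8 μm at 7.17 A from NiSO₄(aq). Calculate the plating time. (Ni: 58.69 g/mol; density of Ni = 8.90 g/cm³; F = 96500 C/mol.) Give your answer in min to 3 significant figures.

Plated area = 2 × 9.61 × 3.52 = 67.65 cm²
Volume = 67.65 × 34.8×10⁻⁴ cm = 0.2354 cm³
m(Ni) = 0.2354 × 8.90 = 2.095 g
n(Ni) = 2.095 / 58.69 = 0.03570 mol; n(e⁻) = 2 × 0.03570 = 0.07140 mol
Q = 0.07140 × 96500 = 6890 C
t = 6890 / 7.17 = 960.9 s = 16.0 min

16.0 min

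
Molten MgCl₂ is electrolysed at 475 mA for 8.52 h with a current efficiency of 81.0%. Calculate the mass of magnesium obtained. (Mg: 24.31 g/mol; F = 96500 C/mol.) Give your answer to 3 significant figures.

Q = 0.475 × 30672 = 14570 C
n(e⁻) = 14570 / 96500 = 0.1510 mol
Mg²⁺ + 2e⁻ → Mg, so theoretical m(Mg) = 0.07550 × 24.31 = 1.835 g
Actual mass = 81.0% × 1.835 = 1.49 g

1.49 g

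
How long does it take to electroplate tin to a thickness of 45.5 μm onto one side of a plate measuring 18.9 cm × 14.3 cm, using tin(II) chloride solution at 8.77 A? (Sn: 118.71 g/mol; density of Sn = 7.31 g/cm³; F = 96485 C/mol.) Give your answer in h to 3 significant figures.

0.463 h

Plated area = 18.9 × 14.3 = 270.3 cm²
Volume = 270.3 × 45.5×10⁻⁴ cm = 1.230 cm³
m(Sn) = 1.230 × 7.31 = 8.991 g
n(Sn) = 8.991 / 118.71 = 0.07574 mol; n(e⁻) = 2 × 0.07574 = 0.1515 mol
Q = 0.1515 × 96485 = 14620 C
t = 14620 / 8.77 = 1667 s = 0.463 h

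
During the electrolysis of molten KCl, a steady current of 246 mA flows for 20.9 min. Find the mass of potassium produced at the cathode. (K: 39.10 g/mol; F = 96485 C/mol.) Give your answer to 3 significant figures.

Q = 0.246 A × 1254 s = 308.5 C
Moles of electrons = 308.5 / 96485 = 0.003197 mol
K⁺ + e⁻ → K, so n(K) = 0.003197 mol
m = 0.003197 × 39.10 = 0.125 g

0.125 g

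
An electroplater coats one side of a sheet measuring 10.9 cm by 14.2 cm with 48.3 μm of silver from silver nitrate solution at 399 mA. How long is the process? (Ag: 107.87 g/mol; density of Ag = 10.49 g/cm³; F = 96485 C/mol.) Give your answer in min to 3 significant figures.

293 min

Plated area = 10.9 × 14.2 = 154.8 cm²
Volume = 154.8 × 48.3×10⁻⁴ cm = 0.7477 cm³
m(Ag) = 0.7477 × 10.49 = 7.843 g
n(Ag) = 7.843 / 107.87 = 0.07271 mol; n(e⁻) = 0.07271 mol
Q = 0.07271 × 96485 = 7015 C
t = 7015 / 0.399 = 17580 s = 293 min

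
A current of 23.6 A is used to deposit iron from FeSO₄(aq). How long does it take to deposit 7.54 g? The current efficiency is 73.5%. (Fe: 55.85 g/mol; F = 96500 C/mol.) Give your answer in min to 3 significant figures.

25.0 min

n(Fe) = 7.54 / 55.85 = 0.1350 mol
Fe²⁺ + 2e⁻ → Fe, so n(e⁻) = 2 × 0.1350 = 0.2700 mol
Q = 0.2700 × 96500 / 0.735 = 35450 C
t = Q / I = 35450 / 23.6 = 1502 s = 25.0 min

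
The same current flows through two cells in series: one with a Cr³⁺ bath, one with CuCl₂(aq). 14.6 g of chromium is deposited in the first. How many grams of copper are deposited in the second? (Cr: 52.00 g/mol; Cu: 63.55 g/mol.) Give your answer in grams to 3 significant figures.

26.8 g

n(Cr) = 14.6 / 52.00 = 0.2808 mol
Cr³⁺ + 3e⁻ → Cr, so n(e⁻) = 3 × 0.2808 = 0.8424 mol
Same current for the same time ⇒ same n(e⁻) = 0.8424 mol in both cells.
Cu²⁺ + 2e⁻ → Cu, so n(Cu) = 0.8424 / 2 = 0.4212 mol
m(Cu) = 0.4212 × 63.55 = 26.8 g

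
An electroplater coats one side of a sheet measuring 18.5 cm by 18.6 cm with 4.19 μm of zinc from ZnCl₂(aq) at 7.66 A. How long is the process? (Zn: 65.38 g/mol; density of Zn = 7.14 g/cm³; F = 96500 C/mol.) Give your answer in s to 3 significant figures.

Plated area = 18.5 × 18.6 = 344.1 cm²
Volume = 344.1 × 4.19×10⁻⁴ cm = 0.1442 cm³
m(Zn) = 0.1442 × 7.14 = 1.030 g
n(Zn) = 1.030 / 65.38 = 0.01575 mol; n(e⁻) = 2 × 0.01575 = 0.03150 mol
Q = 0.03150 × 96500 = 3040 C
t = 3040 / 7.66 = 396.9 s

397 s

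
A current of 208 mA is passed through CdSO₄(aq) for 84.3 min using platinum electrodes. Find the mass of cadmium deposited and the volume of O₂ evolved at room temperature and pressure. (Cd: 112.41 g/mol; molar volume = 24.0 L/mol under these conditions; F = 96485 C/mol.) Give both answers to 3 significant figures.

0.613 g Cd; 0.0654 L O₂

Q = 0.208 × 5058 = 1052 C; n(e⁻) = 1052 / 96485 = 0.01090 mol
Cathode: Cd²⁺ + 2e⁻ → Cd → n(Cd) = 0.01090/2 = 0.005450 mol → 0.613 g
Anode: 2H₂O → O₂ + 4H⁺ + 4e⁻ → n(O₂) = 0.01090/4 = 0.002725 mol → 0.0654 L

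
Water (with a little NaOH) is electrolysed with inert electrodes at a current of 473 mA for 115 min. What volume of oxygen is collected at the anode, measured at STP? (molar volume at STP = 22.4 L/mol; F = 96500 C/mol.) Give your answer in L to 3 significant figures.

Charge passed = 0.473 × 6900 = 3264 C
n(e⁻) = Q/F = 3264/96500 = 0.03382 mol
2H₂O → O₂ + 4H⁺ + 4e⁻, so n(O₂) = 0.03382 / 4 = 0.008455 mol
V = 0.008455 × 22.4 = 0.1894 L

0.189 L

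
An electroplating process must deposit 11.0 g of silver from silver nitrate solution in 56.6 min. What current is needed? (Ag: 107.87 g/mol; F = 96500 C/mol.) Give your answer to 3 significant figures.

2.90 A

n(Ag) = 11.0 / 107.87 = 0.1020 mol
Ag⁺ + e⁻ → Ag, so n(e⁻) = 0.1020 mol
Q = 0.1020 × 96500 = 9843 C
I = Q / t = 9843 / 3396 s = 2.90 A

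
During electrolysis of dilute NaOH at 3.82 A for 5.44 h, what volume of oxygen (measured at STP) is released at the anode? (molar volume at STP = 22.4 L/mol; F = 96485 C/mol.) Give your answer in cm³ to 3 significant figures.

4340 cm³

Charge passed = 3.82 × 19584 = 74810 C
Moles of electrons = 74810 / 96485 = 0.7754 mol
2H₂O → O₂ + 4H⁺ + 4e⁻, so n(O₂) = 0.7754 / 4 = 0.1939 mol
V = 0.1939 × 22.4 = 4.343 L
= 4340 cm³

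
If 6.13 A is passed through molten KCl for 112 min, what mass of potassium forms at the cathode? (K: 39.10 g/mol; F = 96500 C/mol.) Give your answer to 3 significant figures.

16.7 g

Charge passed = 6.13 × 6720 = 41190 C
n(e⁻) = 41190 / 96500 = 0.4268 mol
K⁺ + e⁻ → K, so n(K) = 0.4268 mol
m = 0.4268 × 39.10 = 16.7 g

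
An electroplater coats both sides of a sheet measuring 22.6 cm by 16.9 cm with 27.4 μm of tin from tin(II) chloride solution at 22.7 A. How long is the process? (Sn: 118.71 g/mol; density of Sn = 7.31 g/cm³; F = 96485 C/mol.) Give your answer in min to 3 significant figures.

Plated area = 2 × 22.6 × 16.9 = 763.9 cm²
Volume = 763.9 × 27.4×10⁻⁴ cm = 2.093 cm³
m(Sn) = 2.093 × 7.31 = 15.30 g
n(Sn) = 15.30 / 118.71 = 0.1289 mol; n(e⁻) = 2 × 0.1289 = 0.2578 mol
Q = 0.2578 × 96485 = 24870 C
t = 24870 / 22.7 = 1096 s = 18.3 min

18.3 min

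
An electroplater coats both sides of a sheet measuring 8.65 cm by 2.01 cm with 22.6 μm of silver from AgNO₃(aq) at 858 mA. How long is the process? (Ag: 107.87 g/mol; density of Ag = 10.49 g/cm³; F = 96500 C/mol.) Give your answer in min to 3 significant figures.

Plated area = 2 × 8.65 × 2.01 = 34.77 cm²
Volume = 34.77 × 22.6×10⁻⁴ cm = 0.07858 cm³
m(Ag) = 0.07858 × 10.49 = 0.8243 g
n(Ag) = 0.8243 / 107.87 = 0.007642 mol; n(e⁻) = 0.007642 mol
Q = 0.007642 × 96500 = 737.5 C
t = 737.5 / 0.858 = 859.6 s = 14.3 min

14.3 min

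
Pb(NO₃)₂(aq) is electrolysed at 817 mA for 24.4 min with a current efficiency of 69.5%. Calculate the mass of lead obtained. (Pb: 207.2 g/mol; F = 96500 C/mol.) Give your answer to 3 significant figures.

Q = 0.817 × 1464 = 1196 C
n(e⁻) = 1196 / 96500 = 0.01239 mol
Pb²⁺ + 2e⁻ → Pb, so theoretical m(Pb) = 0.006195 × 207.2 = 1.284 g
Actual mass = 69.5% × 1.284 = 0.892 g

0.892 g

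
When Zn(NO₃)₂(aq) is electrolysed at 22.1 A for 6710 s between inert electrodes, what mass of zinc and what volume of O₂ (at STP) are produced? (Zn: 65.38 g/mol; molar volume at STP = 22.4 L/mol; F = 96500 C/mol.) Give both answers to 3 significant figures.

Q = 22.1 × 6710 = 1.483×10^5 C; n(e⁻) = 1.483×10^5 / 96500 = 1.537 mol
Cathode: Zn²⁺ + 2e⁻ → Zn → n(Zn) = 1.537/2 = 0.7685 mol → 50.2 g
Anode: 2H₂O → O₂ + 4H⁺ + 4e⁻ → n(O₂) = 1.537/4 = 0.3843 mol → 8.61 L

50.2 g Zn; 8.61 L O₂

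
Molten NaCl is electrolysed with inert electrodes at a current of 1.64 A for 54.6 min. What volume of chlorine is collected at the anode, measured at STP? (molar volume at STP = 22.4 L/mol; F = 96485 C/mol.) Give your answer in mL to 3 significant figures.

Q = 1.64 A × 3276 s = 5373 C
n(e⁻) = Q/F = 5373/96485 = 0.05569 mol
2Cl⁻ → Cl₂ + 2e⁻, so n(Cl₂) = 0.05569 / 2 = 0.02785 mol
V = 0.02785 × 22.4 = 0.6238 L
= 624 mL

624 mL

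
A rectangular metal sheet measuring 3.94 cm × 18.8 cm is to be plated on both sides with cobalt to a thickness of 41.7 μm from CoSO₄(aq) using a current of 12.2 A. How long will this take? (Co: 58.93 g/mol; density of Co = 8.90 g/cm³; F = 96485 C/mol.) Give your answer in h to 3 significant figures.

Plated area = 2 × 3.94 × 18.8 = 148.1 cm²
Volume = 148.1 × 41.7×10⁻⁴ cm = 0.6176 cm³
m(Co) = 0.6176 × 8.90 = 5.497 g
n(Co) = 5.497 / 58.93 = 0.09328 mol; n(e⁻) = 2 × 0.09328 = 0.1866 mol
Q = 0.1866 × 96485 = 18000 C
t = 18000 / 12.2 = 1475 s = 0.410 h

0.410 h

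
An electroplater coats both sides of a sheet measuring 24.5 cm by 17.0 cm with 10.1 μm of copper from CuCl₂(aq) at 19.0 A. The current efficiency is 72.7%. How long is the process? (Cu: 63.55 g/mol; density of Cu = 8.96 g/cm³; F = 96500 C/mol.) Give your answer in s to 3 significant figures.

Plated area = 2 × 24.5 × 17.0 = 833.0 cm²
Volume = 833.0 × 10.1×10⁻⁴ cm = 0.8413 cm³
m(Cu) = 0.8413 × 8.96 = 7.538 g
n(Cu) = 7.538 / 63.55 = 0.1186 mol; n(e⁻) = 2 × 0.1186 = 0.2372 mol
Q = 0.2372 × 96500 / 0.727 = 31490 C
t = 31490 / 19.0 = 1657 s

1660 s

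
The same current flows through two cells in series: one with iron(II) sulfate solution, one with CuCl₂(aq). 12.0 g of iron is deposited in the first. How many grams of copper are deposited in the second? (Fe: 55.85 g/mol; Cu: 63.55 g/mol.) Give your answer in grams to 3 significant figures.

13.7 g

n(Fe) = 12.0 / 55.85 = 0.2149 mol
Fe²⁺ + 2e⁻ → Fe, so n(e⁻) = 2 × 0.2149 = 0.4298 mol
In series, the same 0.4298 mol of electrons flows through the second cell.
Cu²⁺ + 2e⁻ → Cu, so n(Cu) = 0.4298 / 2 = 0.2149 mol
m(Cu) = 0.2149 × 63.55 = 13.7 g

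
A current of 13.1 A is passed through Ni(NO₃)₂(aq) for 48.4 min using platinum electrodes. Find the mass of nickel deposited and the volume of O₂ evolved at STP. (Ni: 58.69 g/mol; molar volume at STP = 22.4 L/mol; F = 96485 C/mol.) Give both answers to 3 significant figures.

11.6 g Ni; 2.21 L O₂

Q = 13.1 × 2904 = 38040 C; n(e⁻) = 38040 / 96485 = 0.3943 mol
Cathode: Ni²⁺ + 2e⁻ → Ni → n(Ni) = 0.3943/2 = 0.1972 mol → 11.6 g
Anode: 2H₂O → O₂ + 4H⁺ + 4e⁻ → n(O₂) = 0.3943/4 = 0.09858 mol → 2.21 L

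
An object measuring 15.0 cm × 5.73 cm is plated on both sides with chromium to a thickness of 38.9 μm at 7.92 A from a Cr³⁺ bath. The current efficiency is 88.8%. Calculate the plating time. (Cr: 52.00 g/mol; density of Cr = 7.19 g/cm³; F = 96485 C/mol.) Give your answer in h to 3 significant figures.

Plated area = 2 × 15.0 × 5.73 = 171.9 cm²
Volume = 171.9 × 38.9×10⁻⁴ cm = 0.6687 cm³
m(Cr) = 0.6687 × 7.19 = 4.808 g
n(Cr) = 4.808 / 52.00 = 0.09246 mol; n(e⁻) = 3 × 0.09246 = 0.2774 mol
Q = 0.2774 × 96485 / 0.888 = 30140 C
t = 30140 / 7.92 = 3806 s = 1.06 h

1.06 h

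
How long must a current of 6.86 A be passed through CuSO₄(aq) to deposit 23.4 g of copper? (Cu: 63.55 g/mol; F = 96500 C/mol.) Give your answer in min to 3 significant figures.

n(Cu) = 23.4 / 63.55 = 0.3682 mol
Cu²⁺ + 2e⁻ → Cu, so n(e⁻) = 2 × 0.3682 = 0.7364 mol
Q = 0.7364 × 96500 = 71060 C
t = Q / I = 71060 / 6.86 = 10360 s = 173 min

173 min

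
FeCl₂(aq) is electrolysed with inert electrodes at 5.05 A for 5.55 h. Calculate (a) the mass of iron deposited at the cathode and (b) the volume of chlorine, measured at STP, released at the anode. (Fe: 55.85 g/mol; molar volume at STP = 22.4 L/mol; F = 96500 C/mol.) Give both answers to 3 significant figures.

Q = 5.05 × 19980 = 1.009×10^5 C; n(e⁻) = 1.009×10^5 / 96500 = 1.046 mol
Cathode: Fe²⁺ + 2e⁻ → Fe → n(Fe) = 1.046/2 = 0.5230 mol → 29.2 g
Anode: 2Cl⁻ → Cl₂ + 2e⁻ → n(Cl₂) = 1.046/2 = 0.5230 mol → 11.7 L

29.2 g Fe; 11.7 L Cl₂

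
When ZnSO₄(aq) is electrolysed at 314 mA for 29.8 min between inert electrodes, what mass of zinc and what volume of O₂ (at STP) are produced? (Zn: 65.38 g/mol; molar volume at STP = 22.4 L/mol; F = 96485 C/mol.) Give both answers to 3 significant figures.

Q = 0.314 × 1788 = 561.4 C; n(e⁻) = 561.4 / 96485 = 0.005819 mol
Cathode: Zn²⁺ + 2e⁻ → Zn → n(Zn) = 0.005819/2 = 0.002910 mol → 0.190 g
Anode: 2H₂O → O₂ + 4H⁺ + 4e⁻ → n(O₂) = 0.005819/4 = 0.001455 mol → 0.0326 L

0.190 g Zn; 0.0326 L O₂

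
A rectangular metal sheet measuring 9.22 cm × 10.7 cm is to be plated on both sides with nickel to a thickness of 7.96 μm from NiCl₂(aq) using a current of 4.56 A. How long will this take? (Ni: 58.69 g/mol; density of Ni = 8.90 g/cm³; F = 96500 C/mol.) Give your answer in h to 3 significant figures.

Plated area = 2 × 9.22 × 10.7 = 197.3 cm²
Volume = 197.3 × 7.96×10⁻⁴ cm = 0.1571 cm³
m(Ni) = 0.1571 × 8.90 = 1.398 g
n(Ni) = 1.398 / 58.69 = 0.02382 mol; n(e⁻) = 2 × 0.02382 = 0.04764 mol
Q = 0.04764 × 96500 = 4597 C
t = 4597 / 4.56 = 1008 s = 0.280 h

0.280 h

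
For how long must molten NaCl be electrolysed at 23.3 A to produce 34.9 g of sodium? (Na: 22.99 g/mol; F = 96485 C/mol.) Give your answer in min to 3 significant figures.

105 min

n(Na) = 34.9 / 22.99 = 1.518 mol
Na⁺ + e⁻ → Na, so n(e⁻) = 1.518 mol
Q = 1.518 × 96485 = 1.465×10^5 C
t = Q / I = 1.465×10^5 / 23.3 = 6288 s = 105 min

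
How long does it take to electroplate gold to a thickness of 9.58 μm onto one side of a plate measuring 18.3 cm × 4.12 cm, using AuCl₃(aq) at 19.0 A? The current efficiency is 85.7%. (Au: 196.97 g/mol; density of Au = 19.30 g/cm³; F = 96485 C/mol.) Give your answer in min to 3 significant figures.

2.10 min

Plated area = 18.3 × 4.12 = 75.40 cm²
Volume = 75.40 × 9.58×10⁻⁴ cm = 0.07223 cm³
m(Au) = 0.07223 × 19.30 = 1.394 g
n(Au) = 1.394 / 196.97 = 0.007077 mol; n(e⁻) = 3 × 0.007077 = 0.02123 mol
Q = 0.02123 × 96485 / 0.857 = 2390 C
t = 2390 / 19.0 = 125.8 s = 2.10 min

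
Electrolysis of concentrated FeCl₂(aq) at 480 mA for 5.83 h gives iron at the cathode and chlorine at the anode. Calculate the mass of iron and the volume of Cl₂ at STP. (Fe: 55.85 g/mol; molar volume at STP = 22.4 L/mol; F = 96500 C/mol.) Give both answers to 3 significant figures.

2.92 g Fe; 1.17 L Cl₂

Q = 0.480 × 20988 = 10070 C; n(e⁻) = 10070 / 96500 = 0.1044 mol
Cathode: Fe²⁺ + 2e⁻ → Fe → n(Fe) = 0.1044/2 = 0.05220 mol → 2.92 g
Anode: 2Cl⁻ → Cl₂ + 2e⁻ → n(Cl₂) = 0.1044/2 = 0.05220 mol → 1.17 L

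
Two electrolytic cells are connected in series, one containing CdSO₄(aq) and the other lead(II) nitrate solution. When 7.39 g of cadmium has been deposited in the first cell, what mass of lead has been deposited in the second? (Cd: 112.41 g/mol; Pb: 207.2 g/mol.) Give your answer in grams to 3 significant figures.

13.6 g

n(Cd) = 7.39 / 112.41 = 0.06574 mol
Cd²⁺ + 2e⁻ → Cd, so n(e⁻) = 2 × 0.06574 = 0.1315 mol
In series, the same 0.1315 mol of electrons flows through the second cell.
Pb²⁺ + 2e⁻ → Pb, so n(Pb) = 0.1315 / 2 = 0.06575 mol
m(Pb) = 0.06575 × 207.2 = 13.6 g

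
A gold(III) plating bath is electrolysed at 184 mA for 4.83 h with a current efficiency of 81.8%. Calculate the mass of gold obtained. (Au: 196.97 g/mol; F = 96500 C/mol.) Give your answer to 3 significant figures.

Q = 0.184 × 17388 = 3199 C
n(e⁻) = 3199 / 96500 = 0.03315 mol
Au³⁺ + 3e⁻ → Au, so theoretical m(Au) = 0.01105 × 196.97 = 2.177 g
Actual mass = 81.8% × 2.177 = 1.78 g

1.78 g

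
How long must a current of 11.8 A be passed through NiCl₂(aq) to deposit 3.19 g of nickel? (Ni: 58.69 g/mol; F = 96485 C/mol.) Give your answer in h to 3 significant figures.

0.247 h

n(Ni) = 3.19 / 58.69 = 0.05435 mol
Ni²⁺ + 2e⁻ → Ni, so n(e⁻) = 2 × 0.05435 = 0.1087 mol
Q = 0.1087 × 96485 = 10490 C
t = Q / I = 10490 / 11.8 = 889.0 s = 0.247 h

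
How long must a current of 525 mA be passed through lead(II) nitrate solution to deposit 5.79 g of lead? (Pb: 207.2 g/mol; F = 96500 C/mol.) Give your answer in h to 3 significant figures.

n(Pb) = 5.79 / 207.2 = 0.02794 mol
Pb²⁺ + 2e⁻ → Pb, so n(e⁻) = 2 × 0.02794 = 0.05588 mol
Q = 0.05588 × 96500 = 5392 C
t = Q / I = 5392 / 0.525 = 10270 s = 2.85 h

2.85 h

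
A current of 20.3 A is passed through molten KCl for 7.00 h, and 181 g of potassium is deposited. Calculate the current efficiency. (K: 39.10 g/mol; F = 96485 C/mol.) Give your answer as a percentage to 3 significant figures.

87.3%

Q = 20.3 × 25200 = 5.116×10^5 C
n(e⁻) = 5.116×10^5 / 96485 = 5.302 mol
K⁺ + e⁻ → K, so theoretical n(K) = 5.302 mol → 207.3 g
Efficiency = 181 / 207.3 = 0.8731 = 87.3%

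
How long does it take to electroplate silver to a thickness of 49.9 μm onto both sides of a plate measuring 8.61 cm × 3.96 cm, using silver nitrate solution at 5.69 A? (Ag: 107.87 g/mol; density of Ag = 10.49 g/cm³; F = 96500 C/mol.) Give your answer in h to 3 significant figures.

Plated area = 2 × 8.61 × 3.96 = 68.19 cm²
Volume = 68.19 × 49.9×10⁻⁴ cm = 0.3403 cm³
m(Ag) = 0.3403 × 10.49 = 3.570 g
n(Ag) = 3.570 / 107.87 = 0.03310 mol; n(e⁻) = 0.03310 mol
Q = 0.03310 × 96500 = 3194 C
t = 3194 / 5.69 = 561.3 s = 0.156 h

0.156 h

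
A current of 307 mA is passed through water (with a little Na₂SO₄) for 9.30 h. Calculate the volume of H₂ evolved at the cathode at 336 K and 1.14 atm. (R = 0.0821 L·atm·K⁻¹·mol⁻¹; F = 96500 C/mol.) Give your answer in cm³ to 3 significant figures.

1290 cm³

Q = It = 0.307 × 33480 = 10280 C
n(e⁻) = 10280 / 96500 = 0.1065 mol
2H⁺ + 2e⁻ → H₂, so n(H₂) = 0.1065 / 2 = 0.05325 mol
V = nRT/P = 0.05325 × 0.0821 × 336 / 1.14 = 1.289 L
= 1290 cm³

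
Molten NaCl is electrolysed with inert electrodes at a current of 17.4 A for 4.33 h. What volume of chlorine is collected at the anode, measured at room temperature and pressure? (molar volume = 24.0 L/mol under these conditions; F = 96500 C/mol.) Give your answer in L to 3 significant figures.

33.7 L

Charge passed = 17.4 × 15588 = 2.712×10^5 C
n(e⁻) = Q/F = 2.712×10^5/96500 = 2.810 mol
2Cl⁻ → Cl₂ + 2e⁻, so n(Cl₂) = 2.810 / 2 = 1.405 mol
V = 1.405 × 24.0 = 33.72 L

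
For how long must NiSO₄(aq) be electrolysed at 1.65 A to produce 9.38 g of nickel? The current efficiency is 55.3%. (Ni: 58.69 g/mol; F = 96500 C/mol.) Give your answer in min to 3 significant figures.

n(Ni) = 9.38 / 58.69 = 0.1598 mol
Ni²⁺ + 2e⁻ → Ni, so n(e⁻) = 2 × 0.1598 = 0.3196 mol
Q = 0.3196 × 96500 / 0.553 = 55770 C
t = Q / I = 55770 / 1.65 = 33800 s = 563 min

563 min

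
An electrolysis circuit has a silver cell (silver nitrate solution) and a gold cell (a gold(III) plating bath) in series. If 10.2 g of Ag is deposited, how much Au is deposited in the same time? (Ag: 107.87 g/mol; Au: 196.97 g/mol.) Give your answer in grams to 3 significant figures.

6.21 g

n(Ag) = 10.2 / 107.87 = 0.09456 mol
Ag⁺ + e⁻ → Ag, so n(e⁻) = 0.09456 mol
In series, the same 0.09456 mol of electrons flows through the second cell.
Au³⁺ + 3e⁻ → Au, so n(Au) = 0.09456 / 3 = 0.03152 mol
m(Au) = 0.03152 × 196.97 = 6.21 g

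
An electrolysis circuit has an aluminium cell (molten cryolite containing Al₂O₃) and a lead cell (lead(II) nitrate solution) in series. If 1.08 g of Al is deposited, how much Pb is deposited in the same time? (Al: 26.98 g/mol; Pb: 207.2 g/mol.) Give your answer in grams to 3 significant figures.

n(Al) = 1.08 / 26.98 = 0.04003 mol
Al³⁺ + 3e⁻ → Al, so n(e⁻) = 3 × 0.04003 = 0.1201 mol
The cells are in series, so the same charge (and hence the same n(e⁻) = 0.1201 mol) passes through both.
Pb²⁺ + 2e⁻ → Pb, so n(Pb) = 0.1201 / 2 = 0.06005 mol
m(Pb) = 0.06005 × 207.2 = 12.4 g

12.4 g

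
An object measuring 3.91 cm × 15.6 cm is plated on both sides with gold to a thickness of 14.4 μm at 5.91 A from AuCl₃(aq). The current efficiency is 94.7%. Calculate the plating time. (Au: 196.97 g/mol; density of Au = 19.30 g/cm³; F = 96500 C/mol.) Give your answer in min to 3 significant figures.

Plated area = 2 × 3.91 × 15.6 = 122.0 cm²
Volume = 122.0 × 14.4×10⁻⁴ cm = 0.1757 cm³
m(Au) = 0.1757 × 19.30 = 3.391 g
n(Au) = 3.391 / 196.97 = 0.01722 mol; n(e⁻) = 3 × 0.01722 = 0.05166 mol
Q = 0.05166 × 96500 / 0.947 = 5264 C
t = 5264 / 5.91 = 890.7 s = 14.8 min

14.8 min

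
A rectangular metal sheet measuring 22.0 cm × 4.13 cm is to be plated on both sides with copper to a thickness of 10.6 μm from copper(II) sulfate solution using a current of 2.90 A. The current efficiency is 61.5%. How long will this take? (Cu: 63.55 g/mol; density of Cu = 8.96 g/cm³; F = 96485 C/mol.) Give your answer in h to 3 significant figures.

Plated area = 2 × 22.0 × 4.13 = 181.7 cm²
Volume = 181.7 × 10.6×10⁻⁴ cm = 0.1926 cm³
m(Cu) = 0.1926 × 8.96 = 1.726 g
n(Cu) = 1.726 / 63.55 = 0.02716 mol; n(e⁻) = 2 × 0.02716 = 0.05432 mol
Q = 0.05432 × 96485 / 0.615 = 8522 C
t = 8522 / 2.90 = 2939 s = 0.816 h

0.816 h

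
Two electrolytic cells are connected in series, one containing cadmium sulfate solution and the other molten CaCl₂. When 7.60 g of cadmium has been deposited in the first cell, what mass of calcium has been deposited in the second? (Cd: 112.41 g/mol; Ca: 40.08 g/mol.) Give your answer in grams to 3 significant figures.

2.71 g

n(Cd) = 7.60 / 112.41 = 0.06761 mol
Cd²⁺ + 2e⁻ → Cd, so n(e⁻) = 2 × 0.06761 = 0.1352 mol
The cells are in series, so the same charge (and hence the same n(e⁻) = 0.1352 mol) passes through both.
Ca²⁺ + 2e⁻ → Ca, so n(Ca) = 0.1352 / 2 = 0.06760 mol
m(Ca) = 0.06760 × 40.08 = 2.71 g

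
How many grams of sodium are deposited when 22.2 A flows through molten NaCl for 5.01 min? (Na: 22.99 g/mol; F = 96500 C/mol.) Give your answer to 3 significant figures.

1.59 g

Q = 22.2 A × 300.6 s = 6673 C
Moles of electrons = 6673 / 96500 = 0.06915 mol
Na⁺ + e⁻ → Na, so n(Na) = 0.06915 mol
m = 0.06915 × 22.99 = 1.59 g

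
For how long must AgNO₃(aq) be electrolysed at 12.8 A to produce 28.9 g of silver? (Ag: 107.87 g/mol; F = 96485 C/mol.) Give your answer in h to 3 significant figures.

n(Ag) = 28.9 / 107.87 = 0.2679 mol
Ag⁺ + e⁻ → Ag, so n(e⁻) = 0.2679 mol
Q = 0.2679 × 96485 = 25850 C
t = Q / I = 25850 / 12.8 = 2020 s = 0.561 h

0.561 h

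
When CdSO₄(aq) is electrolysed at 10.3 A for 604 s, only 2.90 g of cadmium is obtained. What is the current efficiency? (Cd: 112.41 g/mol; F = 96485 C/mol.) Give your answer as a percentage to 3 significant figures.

80.0%

Q = 10.3 × 604 = 6221 C
n(e⁻) = 6221 / 96485 = 0.06448 mol
Cd²⁺ + 2e⁻ → Cd, so theoretical n(Cd) = 0.03224 mol → 3.624 g
Efficiency = 2.90 / 3.624 = 0.8002 = 80.0%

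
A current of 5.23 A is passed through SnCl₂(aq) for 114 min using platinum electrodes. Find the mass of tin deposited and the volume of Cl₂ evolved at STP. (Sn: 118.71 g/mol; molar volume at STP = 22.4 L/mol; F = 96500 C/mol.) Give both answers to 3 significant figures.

22.0 g Sn; 4.15 L Cl₂

Q = 5.23 × 6840 = 35770 C; n(e⁻) = 35770 / 96500 = 0.3707 mol
Cathode: Sn²⁺ + 2e⁻ → Sn → n(Sn) = 0.3707/2 = 0.1854 mol → 22.0 g
Anode: 2Cl⁻ → Cl₂ + 2e⁻ → n(Cl₂) = 0.3707/2 = 0.1854 mol → 4.15 L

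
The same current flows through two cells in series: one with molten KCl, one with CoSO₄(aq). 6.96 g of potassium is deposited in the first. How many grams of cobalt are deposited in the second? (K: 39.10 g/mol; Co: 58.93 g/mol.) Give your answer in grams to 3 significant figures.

n(K) = 6.96 / 39.10 = 0.1780 mol
K⁺ + e⁻ → K, so n(e⁻) = 0.1780 mol
The cells are in series, so the same charge (and hence the same n(e⁻) = 0.1780 mol) passes through both.
Co²⁺ + 2e⁻ → Co, so n(Co) = 0.1780 / 2 = 0.08900 mol
m(Co) = 0.08900 × 58.93 = 5.24 g

5.24 g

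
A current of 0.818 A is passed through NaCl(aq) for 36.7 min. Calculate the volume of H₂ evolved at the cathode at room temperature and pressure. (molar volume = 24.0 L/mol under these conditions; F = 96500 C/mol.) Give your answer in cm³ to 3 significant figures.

Q = It = 0.818 × 2202 = 1801 C
n(e⁻) = Q/F = 1801/96500 = 0.01866 mol
2H⁺ + 2e⁻ → H₂, so n(H₂) = 0.01866 / 2 = 0.009330 mol
V = 0.009330 × 24.0 = 0.2239 L
= 224 cm³

224 cm³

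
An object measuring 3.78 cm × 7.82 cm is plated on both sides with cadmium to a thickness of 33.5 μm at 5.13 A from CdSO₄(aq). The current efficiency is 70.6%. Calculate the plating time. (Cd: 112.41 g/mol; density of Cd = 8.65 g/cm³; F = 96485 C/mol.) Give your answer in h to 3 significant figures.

0.226 h

Plated area = 2 × 3.78 × 7.82 = 59.12 cm²
Volume = 59.12 × 33.5×10⁻⁴ cm = 0.1981 cm³
m(Cd) = 0.1981 × 8.65 = 1.714 g
n(Cd) = 1.714 / 112.41 = 0.01525 mol; n(e⁻) = 2 × 0.01525 = 0.03050 mol
Q = 0.03050 × 96485 / 0.706 = 4168 C
t = 4168 / 5.13 = 812.5 s = 0.226 h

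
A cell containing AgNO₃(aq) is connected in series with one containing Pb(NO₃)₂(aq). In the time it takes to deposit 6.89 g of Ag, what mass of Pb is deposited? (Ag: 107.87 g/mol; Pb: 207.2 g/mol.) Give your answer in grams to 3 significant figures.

6.62 g

n(Ag) = 6.89 / 107.87 = 0.06387 mol
Ag⁺ + e⁻ → Ag, so n(e⁻) = 0.06387 mol
Since the cells are in series, n(e⁻) in the Pb cell is also 0.06387 mol.
Pb²⁺ + 2e⁻ → Pb, so n(Pb) = 0.06387 / 2 = 0.03194 mol
m(Pb) = 0.03194 × 207.2 = 6.62 g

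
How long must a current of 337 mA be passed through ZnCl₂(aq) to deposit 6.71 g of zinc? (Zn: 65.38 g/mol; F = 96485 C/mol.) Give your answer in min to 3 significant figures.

n(Zn) = 6.71 / 65.38 = 0.1026 mol
Zn²⁺ + 2e⁻ → Zn, so n(e⁻) = 2 × 0.1026 = 0.2052 mol
Q = 0.2052 × 96485 = 19800 C
t = Q / I = 19800 / 0.337 = 58750 s = 979 min

979 min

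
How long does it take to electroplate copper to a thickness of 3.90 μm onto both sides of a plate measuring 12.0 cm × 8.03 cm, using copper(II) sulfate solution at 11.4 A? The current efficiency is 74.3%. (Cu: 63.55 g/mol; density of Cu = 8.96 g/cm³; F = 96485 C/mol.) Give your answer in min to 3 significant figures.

4.02 min

Plated area = 2 × 12.0 × 8.03 = 192.7 cm²
Volume = 192.7 × 3.90×10⁻⁴ cm = 0.07515 cm³
m(Cu) = 0.07515 × 8.96 = 0.6733 g
n(Cu) = 0.6733 / 63.55 = 0.01059 mol; n(e⁻) = 2 × 0.01059 = 0.02118 mol
Q = 0.02118 × 96485 / 0.743 = 2750 C
t = 2750 / 11.4 = 241.2 s = 4.02 min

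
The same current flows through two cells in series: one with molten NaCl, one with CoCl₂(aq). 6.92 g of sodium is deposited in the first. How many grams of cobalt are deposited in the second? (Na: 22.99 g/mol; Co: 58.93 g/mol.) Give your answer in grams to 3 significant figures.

n(Na) = 6.92 / 22.99 = 0.3010 mol
Na⁺ + e⁻ → Na, so n(e⁻) = 0.3010 mol
In series, the same 0.3010 mol of electrons flows through the second cell.
Co²⁺ + 2e⁻ → Co, so n(Co) = 0.3010 / 2 = 0.1505 mol
m(Co) = 0.1505 × 58.93 = 8.87 g

8.87 g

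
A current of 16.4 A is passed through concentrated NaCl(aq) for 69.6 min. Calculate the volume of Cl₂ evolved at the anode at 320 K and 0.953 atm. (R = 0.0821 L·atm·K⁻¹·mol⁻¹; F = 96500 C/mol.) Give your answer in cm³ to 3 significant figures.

Q = 16.4 A × 4176 s = 68490 C
Moles of electrons = 68490 / 96500 = 0.7097 mol
2Cl⁻ → Cl₂ + 2e⁻, so n(Cl₂) = 0.7097 / 2 = 0.3549 mol
V = nRT/P = 0.3549 × 0.0821 × 320 / 0.953 = 9.784 L
= 9780 cm³

9780 cm³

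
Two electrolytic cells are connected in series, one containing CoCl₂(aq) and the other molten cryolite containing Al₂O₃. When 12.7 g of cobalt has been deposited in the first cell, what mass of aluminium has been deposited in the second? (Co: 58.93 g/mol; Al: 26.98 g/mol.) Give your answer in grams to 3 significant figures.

n(Co) = 12.7 / 58.93 = 0.2155 mol
Co²⁺ + 2e⁻ → Co, so n(e⁻) = 2 × 0.2155 = 0.4310 mol
Same current for the same time ⇒ same n(e⁻) = 0.4310 mol in both cells.
Al³⁺ + 3e⁻ → Al, so n(Al) = 0.4310 / 3 = 0.1437 mol
m(Al) = 0.1437 × 26.98 = 3.88 g

3.88 g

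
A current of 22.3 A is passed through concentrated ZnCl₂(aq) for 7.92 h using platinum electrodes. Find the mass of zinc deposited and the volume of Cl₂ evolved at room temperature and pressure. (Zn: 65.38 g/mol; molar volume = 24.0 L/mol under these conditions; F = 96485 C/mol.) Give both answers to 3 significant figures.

215 g Zn; 79.1 L Cl₂

Q = 22.3 × 28512 = 6.358×10^5 C; n(e⁻) = 6.358×10^5 / 96485 = 6.590 mol
Cathode: Zn²⁺ + 2e⁻ → Zn → n(Zn) = 6.590/2 = 3.295 mol → 215 g
Anode: 2Cl⁻ → Cl₂ + 2e⁻ → n(Cl₂) = 6.590/2 = 3.295 mol → 79.1 L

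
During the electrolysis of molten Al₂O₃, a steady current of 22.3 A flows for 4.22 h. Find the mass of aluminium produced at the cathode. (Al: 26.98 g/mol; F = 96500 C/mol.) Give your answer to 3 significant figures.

31.6 g

Q = 22.3 A × 15192 s = 3.388×10^5 C
n(e⁻) = 3.388×10^5 / 96500 = 3.511 mol
Al³⁺ + 3e⁻ → Al, so n(Al) = 3.511 / 3 = 1.170 mol
m = 1.170 × 26.98 = 31.6 g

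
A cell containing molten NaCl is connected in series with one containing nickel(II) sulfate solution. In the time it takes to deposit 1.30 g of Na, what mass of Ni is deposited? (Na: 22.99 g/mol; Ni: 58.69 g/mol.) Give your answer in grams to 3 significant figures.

n(Na) = 1.30 / 22.99 = 0.05655 mol
Na⁺ + e⁻ → Na, so n(e⁻) = 0.05655 mol
The cells are in series, so the same charge (and hence the same n(e⁻) = 0.05655 mol) passes through both.
Ni²⁺ + 2e⁻ → Ni, so n(Ni) = 0.05655 / 2 = 0.02828 mol
m(Ni) = 0.02828 × 58.69 = 1.66 g

1.66 g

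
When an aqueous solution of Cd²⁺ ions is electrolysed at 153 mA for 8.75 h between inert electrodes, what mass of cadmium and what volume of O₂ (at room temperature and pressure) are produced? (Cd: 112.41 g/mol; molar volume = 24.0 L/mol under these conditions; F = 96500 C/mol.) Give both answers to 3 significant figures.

Q = 0.153 × 31500 = 4820 C; n(e⁻) = 4820 / 96500 = 0.04995 mol
Cathode: Cd²⁺ + 2e⁻ → Cd → n(Cd) = 0.04995/2 = 0.02498 mol → 2.81 g
Anode: 2H₂O → O₂ + 4H⁺ + 4e⁻ → n(O₂) = 0.04995/4 = 0.01249 mol → 0.300 L

2.81 g Cd; 0.300 L O₂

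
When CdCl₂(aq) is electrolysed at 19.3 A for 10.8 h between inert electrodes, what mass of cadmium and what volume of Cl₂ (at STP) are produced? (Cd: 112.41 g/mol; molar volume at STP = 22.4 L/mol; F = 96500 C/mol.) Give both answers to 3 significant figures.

Q = 19.3 × 38880 = 7.504×10^5 C; n(e⁻) = 7.504×10^5 / 96500 = 7.776 mol
Cathode: Cd²⁺ + 2e⁻ → Cd → n(Cd) = 7.776/2 = 3.888 mol → 437 g
Anode: 2Cl⁻ → Cl₂ + 2e⁻ → n(Cl₂) = 7.776/2 = 3.888 mol → 87.1 L

437 g Cd; 87.1 L Cl₂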